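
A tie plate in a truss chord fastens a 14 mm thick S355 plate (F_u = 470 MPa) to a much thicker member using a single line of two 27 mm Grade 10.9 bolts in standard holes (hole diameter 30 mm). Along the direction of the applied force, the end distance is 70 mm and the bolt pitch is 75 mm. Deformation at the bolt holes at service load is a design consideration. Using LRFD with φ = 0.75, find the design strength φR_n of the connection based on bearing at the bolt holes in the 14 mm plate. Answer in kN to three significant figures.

Per bolt r_n = 1.2 l_c t F_u ≤ 2.4 d t F_u; upper limit = 2.4 × 27 × 14 × 470 / 1000 = 426.4 kN.
Edge bolt: l_c = 70 − 30/2 = 55 mm → 1.2 × 55 × 14 × 470 / 1000 = 434.3 → r_n = 426.4 kN.
Interior bolts: l_c = 75 − 30 = 45 mm → 1.2 × 45 × 14 × 470 / 1000 = 355.3 → r_n = 355.3 kN.
R_n = 1 × 426.4 + 1 × 355.3 = 781.7 kN.
Design strength φR_n = 0.75 × 781.7 = 586 kN.

586 kN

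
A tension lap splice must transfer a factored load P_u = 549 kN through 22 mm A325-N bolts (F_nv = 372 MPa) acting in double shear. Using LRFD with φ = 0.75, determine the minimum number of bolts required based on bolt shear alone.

3 bolts

A_b = π·22²/4 = 380.1 mm².
Per-bolt design strength φR_n = 0.75 × 372 × 380.1 × 2 / 1000 = 212.1 kN.
n ≥ 549 / 212.1 = 2.588 → use 3 bolts.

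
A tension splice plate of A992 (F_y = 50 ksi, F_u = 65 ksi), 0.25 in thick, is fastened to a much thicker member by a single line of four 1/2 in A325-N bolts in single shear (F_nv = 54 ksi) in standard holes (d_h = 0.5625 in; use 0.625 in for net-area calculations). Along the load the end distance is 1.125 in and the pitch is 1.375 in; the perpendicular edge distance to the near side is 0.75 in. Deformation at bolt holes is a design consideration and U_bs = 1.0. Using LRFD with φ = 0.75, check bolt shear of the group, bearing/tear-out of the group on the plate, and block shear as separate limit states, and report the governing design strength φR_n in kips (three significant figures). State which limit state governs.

Bolt shear: A_b = π·0.5²/4 = 0.1963 in²; R_n = 54 × 0.1963 × 4 × 1 = 42.41 kips → 0.75 × 42.41 = 31.8 kips.
Bearing: edge l_c = 0.8438, r_n = 16.45 kips; interior l_c = 0.8125, r_n = 15.84 kips; R_n = 16.45 + 3·15.84 = 63.98 kips → 48 kips.
Block shear: A_gv = 1.312, A_nv = 0.7656, A_nt = 0.1094 in²; R_n = min(0.6F_uA_nv, 0.6F_yA_gv) + U_bs·F_u·A_nt = 36.97 kips → 27.7 kips.
Block shear governs: 27.7 kips.

27.7 kips (block shear governs)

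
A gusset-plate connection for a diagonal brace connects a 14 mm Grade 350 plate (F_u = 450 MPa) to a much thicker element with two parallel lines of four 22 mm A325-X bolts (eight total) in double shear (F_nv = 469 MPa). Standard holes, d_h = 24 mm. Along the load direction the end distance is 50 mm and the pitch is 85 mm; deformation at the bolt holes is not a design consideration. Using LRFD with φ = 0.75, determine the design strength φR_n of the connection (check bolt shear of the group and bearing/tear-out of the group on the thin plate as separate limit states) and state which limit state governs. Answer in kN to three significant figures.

2140 kN (bolt shear governs)

Bolt shear: A_b = π·22²/4 = 380.1 mm²; R_n = 469 × 380.1 × 8 × 2 / 1000 = 2853 kN → 0.75 × 2853 = 2140 kN.
Bearing (1.5 l_c t F_u ≤ 3.0 d t F_u): upper limit = 3.0·22·14·450 / 1000 = 415.8 kN.
  Edge l_c = 50 − 24/2 = 38 → r_n = 359.1 kN; interior l_c = 85 − 24 = 61 → r_n = 415.8 kN.
  R_n,bearing = 2·359.1 + 6·415.8 = 3213 kN → 0.75 × 3213 = 2410 kN.
Bolt shear governs: 2140 kN.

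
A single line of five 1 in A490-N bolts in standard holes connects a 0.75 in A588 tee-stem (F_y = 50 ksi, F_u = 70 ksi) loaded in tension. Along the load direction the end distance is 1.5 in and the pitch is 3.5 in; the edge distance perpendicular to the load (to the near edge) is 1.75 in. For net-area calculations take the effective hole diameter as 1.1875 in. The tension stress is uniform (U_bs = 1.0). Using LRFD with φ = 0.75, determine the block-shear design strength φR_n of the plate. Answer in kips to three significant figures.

285 kips

Shear plane L_v = 1.5 + 4·3.5 = 15.5 in; A_gv = 15.5 × 0.75 = 11.62 in².
A_nv = (15.5 − 4.5·1.1875) × 0.75 = 7.617 in².
A_nt = (1.75 − 0.5·1.1875) × 0.75 = 0.8672 in².
0.6 F_u A_nv = 319.9 kips; 0.6 F_y A_gv = 348.8 kips → shear rupture governs the shear term.
R_n = 319.9 + 1.0 × 70 × 0.8672 = 380.6 kips.
Design strength φR_n = 0.75 × 380.6 = 285 kips.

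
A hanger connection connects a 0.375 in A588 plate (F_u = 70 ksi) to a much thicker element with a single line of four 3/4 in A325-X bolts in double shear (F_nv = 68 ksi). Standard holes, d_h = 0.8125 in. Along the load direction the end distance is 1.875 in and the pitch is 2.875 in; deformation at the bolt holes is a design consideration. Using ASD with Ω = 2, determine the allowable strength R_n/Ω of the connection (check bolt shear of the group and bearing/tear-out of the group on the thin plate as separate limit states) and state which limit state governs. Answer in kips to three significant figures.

Bolt shear: A_b = π·0.75²/4 = 0.4418 in²; R_n = 68 × 0.4418 × 4 × 2 = 240.3 kips → 240.3 / 2 = 120 kips.
Bearing (1.2 l_c t F_u ≤ 2.4 d t F_u): upper limit = 2.4·0.75·0.375·70 = 47.25 kips.
  Edge l_c = 1.875 − 0.8125/2 = 1.469 → r_n = 46.27 kips; interior l_c = 2.875 − 0.8125 = 2.062 → r_n = 47.25 kips.
  R_n,bearing = 1·46.27 + 3·47.25 = 188 kips → 188 / 2 = 94 kips.
Bearing governs: 94 kips.

94 kips (bearing governs)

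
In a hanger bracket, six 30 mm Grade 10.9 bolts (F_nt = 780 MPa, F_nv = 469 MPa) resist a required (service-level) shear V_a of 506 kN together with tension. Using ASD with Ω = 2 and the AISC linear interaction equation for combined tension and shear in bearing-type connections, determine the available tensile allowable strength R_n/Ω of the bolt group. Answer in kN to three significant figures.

1310 kN

A_b = π·30²/4 = 706.9 mm²; f_rv = 506 × 1000 / (6 × 706.9) = 119.3 MPa.
F'_nt = 1.3 F_nt − (Ω F_nt / F_nv) f_rv = 1.3·780 − (2·780/469)·119.3 = 617.2 MPa, capped at F_nt → F'_nt = 617.2 MPa.
R_n = F'_nt · A_b · n = 617.2 × 706.9 × 6 / 1000 = 2617 kN.
Allowable strength R_n/Ω = 2617 / 2 = 1310 kN.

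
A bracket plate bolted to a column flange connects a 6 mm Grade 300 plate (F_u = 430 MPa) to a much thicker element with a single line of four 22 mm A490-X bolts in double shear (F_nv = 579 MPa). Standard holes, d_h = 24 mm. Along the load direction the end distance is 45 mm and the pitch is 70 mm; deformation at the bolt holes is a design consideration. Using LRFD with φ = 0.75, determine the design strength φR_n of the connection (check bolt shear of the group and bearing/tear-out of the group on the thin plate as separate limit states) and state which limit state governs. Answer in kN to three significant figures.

383 kN (bearing governs)

Bolt shear: A_b = π·22²/4 = 380.1 mm²; R_n = 579 × 380.1 × 4 × 2 / 1000 = 1761 kN → 0.75 × 1761 = 1320 kN.
Bearing (1.2 l_c t F_u ≤ 2.4 d t F_u): upper limit = 2.4·22·6·430 / 1000 = 136.2 kN.
  Edge l_c = 45 − 24/2 = 33 → r_n = 102.2 kN; interior l_c = 70 − 24 = 46 → r_n = 136.2 kN.
  R_n,bearing = 1·102.2 + 3·136.2 = 510.8 kN → 0.75 × 510.8 = 383 kN.
Bearing governs: 383 kN.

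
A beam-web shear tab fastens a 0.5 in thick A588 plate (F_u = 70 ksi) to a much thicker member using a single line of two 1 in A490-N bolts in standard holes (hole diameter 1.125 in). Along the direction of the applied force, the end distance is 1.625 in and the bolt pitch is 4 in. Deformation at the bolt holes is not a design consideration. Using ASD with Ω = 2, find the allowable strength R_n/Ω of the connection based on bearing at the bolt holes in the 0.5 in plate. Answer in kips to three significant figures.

80.4 kips

Per bolt r_n = 1.5 l_c t F_u ≤ 3.0 d t F_u; upper limit = 3.0 × 1 × 0.5 × 70 = 105 kips.
Edge bolt: l_c = 1.625 − 1.125/2 = 1.062 in → 1.5 × 1.062 × 0.5 × 70 = 55.78 → r_n = 55.78 kips.
Interior bolts: l_c = 4 − 1.125 = 2.875 in → 1.5 × 2.875 × 0.5 × 70 = 150.9 → r_n = 105 kips.
R_n = 1 × 55.78 + 1 × 105 = 160.8 kips.
Allowable strength R_n/Ω = 160.8 / 2 = 80.4 kips.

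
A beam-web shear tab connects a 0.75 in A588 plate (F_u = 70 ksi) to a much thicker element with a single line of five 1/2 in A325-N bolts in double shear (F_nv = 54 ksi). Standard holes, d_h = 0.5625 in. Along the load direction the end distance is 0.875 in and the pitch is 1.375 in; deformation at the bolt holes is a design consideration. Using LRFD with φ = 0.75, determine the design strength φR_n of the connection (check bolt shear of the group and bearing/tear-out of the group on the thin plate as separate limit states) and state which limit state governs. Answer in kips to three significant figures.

79.5 kips (bolt shear governs)

Bolt shear: A_b = π·0.5²/4 = 0.1963 in²; R_n = 54 × 0.1963 × 5 × 2 = 106 kips → 0.75 × 106 = 79.5 kips.
Bearing (1.2 l_c t F_u ≤ 2.4 d t F_u): upper limit = 2.4·0.5·0.75·70 = 63 kips.
  Edge l_c = 0.875 − 0.5625/2 = 0.5938 → r_n = 37.41 kips; interior l_c = 1.375 − 0.5625 = 0.8125 → r_n = 51.19 kips.
  R_n,bearing = 1·37.41 + 4·51.19 = 242.2 kips → 0.75 × 242.2 = 182 kips.
Bolt shear governs: 79.5 kips.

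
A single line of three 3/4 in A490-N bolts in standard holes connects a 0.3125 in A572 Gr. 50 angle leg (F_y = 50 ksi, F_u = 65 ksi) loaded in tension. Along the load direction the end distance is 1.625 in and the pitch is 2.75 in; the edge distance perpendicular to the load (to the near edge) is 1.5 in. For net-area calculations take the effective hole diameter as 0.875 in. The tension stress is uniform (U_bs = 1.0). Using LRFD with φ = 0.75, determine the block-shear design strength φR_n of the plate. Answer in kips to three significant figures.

Shear plane L_v = 1.625 + 2·2.75 = 7.125 in; A_gv = 7.125 × 0.3125 = 2.227 in².
A_nv = (7.125 − 2.5·0.875) × 0.3125 = 1.543 in².
A_nt = (1.5 − 0.5·0.875) × 0.3125 = 0.332 in².
0.6 F_u A_nv = 60.18 kips; 0.6 F_y A_gv = 66.8 kips → shear rupture governs the shear term.
R_n = 60.18 + 1.0 × 65 × 0.332 = 81.76 kips.
Design strength φR_n = 0.75 × 81.76 = 61.3 kips.

61.3 kips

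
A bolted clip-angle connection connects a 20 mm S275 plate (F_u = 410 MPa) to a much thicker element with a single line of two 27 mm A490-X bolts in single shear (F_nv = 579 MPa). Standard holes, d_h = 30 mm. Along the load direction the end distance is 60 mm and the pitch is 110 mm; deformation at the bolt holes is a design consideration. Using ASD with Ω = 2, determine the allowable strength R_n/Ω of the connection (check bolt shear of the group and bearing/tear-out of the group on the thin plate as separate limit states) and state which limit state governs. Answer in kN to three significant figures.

Bolt shear: A_b = π·27²/4 = 572.6 mm²; R_n = 579 × 572.6 × 2 × 1 / 1000 = 663 kN → 663 / 2 = 332 kN.
Bearing (1.2 l_c t F_u ≤ 2.4 d t F_u): upper limit = 2.4·27·20·410 / 1000 = 531.4 kN.
  Edge l_c = 60 − 30/2 = 45 → r_n = 442.8 kN; interior l_c = 110 − 30 = 80 → r_n = 531.4 kN.
  R_n,bearing = 1·442.8 + 1·531.4 = 974.2 kN → 974.2 / 2 = 487 kN.
Bolt shear governs: 332 kN.

332 kN (bolt shear governs)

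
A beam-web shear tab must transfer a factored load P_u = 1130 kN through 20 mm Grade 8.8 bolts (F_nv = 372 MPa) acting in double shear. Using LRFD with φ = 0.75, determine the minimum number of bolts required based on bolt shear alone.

A_b = π·20²/4 = 314.2 mm².
Per-bolt design strength φR_n = 0.75 × 372 × 314.2 × 2 / 1000 = 175.3 kN.
n ≥ 1130 / 175.3 = 6.446 → use 7 bolts.

7 bolts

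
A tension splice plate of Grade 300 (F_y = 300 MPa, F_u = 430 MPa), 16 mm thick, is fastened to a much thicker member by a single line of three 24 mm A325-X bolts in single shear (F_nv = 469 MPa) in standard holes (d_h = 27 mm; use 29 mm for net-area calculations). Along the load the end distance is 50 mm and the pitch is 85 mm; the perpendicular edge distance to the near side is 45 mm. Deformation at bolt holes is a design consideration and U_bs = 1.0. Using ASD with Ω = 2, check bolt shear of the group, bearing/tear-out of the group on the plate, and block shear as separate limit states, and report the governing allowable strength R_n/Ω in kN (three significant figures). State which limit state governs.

318 kN (bolt shear governs)

Bolt shear: A_b = π·24²/4 = 452.4 mm²; R_n = 469 × 452.4 × 3 × 1 / 1000 = 636.5 kN → 636.5 / 2 = 318 kN.
Bearing: edge l_c = 36.5, r_n = 301.3 kN; interior l_c = 58, r_n = 396.3 kN; R_n = 301.3 + 2·396.3 = 1094 kN → 547 kN.
Block shear: A_gv = 3520, A_nv = 2360, A_nt = 488 mm²; R_n = min(0.6F_uA_nv, 0.6F_yA_gv) + U_bs·F_u·A_nt = 818.7 kN → 409 kN.
Bolt shear governs: 318 kN.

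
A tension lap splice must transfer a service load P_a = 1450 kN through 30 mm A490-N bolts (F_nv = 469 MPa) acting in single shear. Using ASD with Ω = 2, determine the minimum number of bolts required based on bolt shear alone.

9 bolts

A_b = π·30²/4 = 706.9 mm².
Per-bolt allowable strength R_n/Ω = 469 × 706.9 × 1 / 1000 / 2 = 165.8 kN.
n ≥ 1450 / 165.8 = 8.748 → use 9 bolts.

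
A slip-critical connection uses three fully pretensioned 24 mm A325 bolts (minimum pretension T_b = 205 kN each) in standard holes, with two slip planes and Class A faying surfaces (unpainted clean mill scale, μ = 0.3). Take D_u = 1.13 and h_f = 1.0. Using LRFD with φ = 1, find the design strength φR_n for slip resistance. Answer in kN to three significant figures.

R_n = μ · D_u · h_f · T_b · n_s · n_b = 0.3 × 1.13 × 1.0 × 205 × 2 × 3 = 417 kN.
Design strength φR_n = 1 × 417 = 417 kN.

417 kN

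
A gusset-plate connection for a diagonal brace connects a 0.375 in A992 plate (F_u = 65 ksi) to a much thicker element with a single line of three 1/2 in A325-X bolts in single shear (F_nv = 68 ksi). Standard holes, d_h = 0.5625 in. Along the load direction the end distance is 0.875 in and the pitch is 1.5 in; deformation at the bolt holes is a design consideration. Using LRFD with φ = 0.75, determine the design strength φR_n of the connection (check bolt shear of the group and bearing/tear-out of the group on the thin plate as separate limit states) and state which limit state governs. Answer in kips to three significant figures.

Bolt shear: A_b = π·0.5²/4 = 0.1963 in²; R_n = 68 × 0.1963 × 3 × 1 = 40.06 kips → 0.75 × 40.06 = 30 kips.
Bearing (1.2 l_c t F_u ≤ 2.4 d t F_u): upper limit = 2.4·0.5·0.375·65 = 29.25 kips.
  Edge l_c = 0.875 − 0.5625/2 = 0.5938 → r_n = 17.37 kips; interior l_c = 1.5 − 0.5625 = 0.9375 → r_n = 27.42 kips.
  R_n,bearing = 1·17.37 + 2·27.42 = 72.21 kips → 0.75 × 72.21 = 54.2 kips.
Bolt shear governs: 30 kips.

30 kips (bolt shear governs)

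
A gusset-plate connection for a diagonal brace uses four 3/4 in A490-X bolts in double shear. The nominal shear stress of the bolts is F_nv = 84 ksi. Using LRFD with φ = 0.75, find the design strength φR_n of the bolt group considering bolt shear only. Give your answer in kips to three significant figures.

A_b = π × 0.75² / 4 = 0.4418 in².
R_n = F_nv · A_b · n · n_s = 84 × 0.4418 × 4 × 2 = 296.9 kips.
Design strength φR_n = 0.75 × 296.9 = 223 kips.

223 kips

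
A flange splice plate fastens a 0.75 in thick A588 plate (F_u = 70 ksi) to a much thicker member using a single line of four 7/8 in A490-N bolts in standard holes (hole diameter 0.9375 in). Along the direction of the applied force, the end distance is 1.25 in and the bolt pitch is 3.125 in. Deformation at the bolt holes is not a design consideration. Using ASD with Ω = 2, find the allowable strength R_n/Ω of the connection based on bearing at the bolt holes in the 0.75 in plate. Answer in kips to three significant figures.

237 kips

Per bolt r_n = 1.5 l_c t F_u ≤ 3.0 d t F_u; upper limit = 3.0 × 0.875 × 0.75 × 70 = 137.8 kips.
Edge bolt: l_c = 1.25 − 0.9375/2 = 0.7812 in → 1.5 × 0.7812 × 0.75 × 70 = 61.52 → r_n = 61.52 kips.
Interior bolts: l_c = 3.125 − 0.9375 = 2.188 in → 1.5 × 2.188 × 0.75 × 70 = 172.3 → r_n = 137.8 kips.
R_n = 1 × 61.52 + 3 × 137.8 = 475 kips.
Allowable strength R_n/Ω = 475 / 2 = 237 kips.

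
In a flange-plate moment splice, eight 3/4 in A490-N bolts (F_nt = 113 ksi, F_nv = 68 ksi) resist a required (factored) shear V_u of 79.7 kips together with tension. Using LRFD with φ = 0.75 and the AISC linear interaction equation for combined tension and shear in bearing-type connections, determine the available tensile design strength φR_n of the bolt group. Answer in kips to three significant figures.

257 kips

A_b = π·0.75²/4 = 0.4418 in²; f_rv = 79.7 / (8 × 0.4418) = 22.55 ksi.
F'_nt = 1.3 F_nt − (F_nt / φF_nv) f_rv = 1.3·113 − (113/(0.75·68))·22.55 = 96.94 ksi, capped at F_nt → F'_nt = 96.94 ksi.
R_n = F'_nt · A_b · n = 96.94 × 0.4418 × 8 = 342.6 kips.
Design strength φR_n = 0.75 × 342.6 = 257 kips.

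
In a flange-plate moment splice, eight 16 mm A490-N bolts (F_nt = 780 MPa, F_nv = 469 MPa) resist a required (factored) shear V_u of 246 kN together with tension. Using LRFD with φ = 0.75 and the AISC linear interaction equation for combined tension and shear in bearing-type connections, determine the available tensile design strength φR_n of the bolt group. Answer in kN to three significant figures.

814 kN

A_b = π·16²/4 = 201.1 mm²; f_rv = 246 × 1000 / (8 × 201.1) = 152.9 MPa.
F'_nt = 1.3 F_nt − (F_nt / φF_nv) f_rv = 1.3·780 − (780/(0.75·469))·152.9 = 674.9 MPa, capped at F_nt → F'_nt = 674.9 MPa.
R_n = F'_nt · A_b · n = 674.9 × 201.1 × 8 / 1000 = 1086 kN.
Design strength φR_n = 0.75 × 1086 = 814 kN.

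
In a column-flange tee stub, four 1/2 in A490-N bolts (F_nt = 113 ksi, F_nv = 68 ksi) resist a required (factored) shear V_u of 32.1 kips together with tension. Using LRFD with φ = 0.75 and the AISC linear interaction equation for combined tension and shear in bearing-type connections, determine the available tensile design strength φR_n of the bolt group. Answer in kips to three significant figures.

A_b = π·0.5²/4 = 0.1963 in²; f_rv = 32.1 / (4 × 0.1963) = 40.87 ksi.
F'_nt = 1.3 F_nt − (F_nt / φF_nv) f_rv = 1.3·113 − (113/(0.75·68))·40.87 = 56.34 ksi, capped at F_nt → F'_nt = 56.34 ksi.
R_n = F'_nt · A_b · n = 56.34 × 0.1963 × 4 = 44.25 kips.
Design strength φR_n = 0.75 × 44.25 = 33.2 kips.

33.2 kips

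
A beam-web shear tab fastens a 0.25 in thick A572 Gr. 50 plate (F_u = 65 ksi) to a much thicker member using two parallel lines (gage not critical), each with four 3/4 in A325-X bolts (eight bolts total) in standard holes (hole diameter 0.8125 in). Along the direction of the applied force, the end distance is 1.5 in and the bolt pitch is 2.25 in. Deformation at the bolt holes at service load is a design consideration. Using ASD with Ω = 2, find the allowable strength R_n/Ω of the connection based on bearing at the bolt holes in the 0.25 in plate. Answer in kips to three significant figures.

105 kips

Per bolt r_n = 1.2 l_c t F_u ≤ 2.4 d t F_u; upper limit = 2.4 × 0.75 × 0.25 × 65 = 29.25 kips.
Edge bolt: l_c = 1.5 − 0.8125/2 = 1.094 in → 1.2 × 1.094 × 0.25 × 65 = 21.33 → r_n = 21.33 kips.
Interior bolts: l_c = 2.25 − 0.8125 = 1.438 in → 1.2 × 1.438 × 0.25 × 65 = 28.03 → r_n = 28.03 kips.
R_n = 2 × 21.33 + 6 × 28.03 = 210.8 kips.
Allowable strength R_n/Ω = 210.8 / 2 = 105 kips.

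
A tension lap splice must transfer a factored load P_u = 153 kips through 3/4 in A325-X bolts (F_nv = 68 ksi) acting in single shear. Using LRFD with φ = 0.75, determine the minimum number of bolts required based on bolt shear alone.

7 bolts

A_b = π·0.75²/4 = 0.4418 in².
Per-bolt design strength φR_n = 0.75 × 68 × 0.4418 × 1 = 22.53 kips.
n ≥ 153 / 22.53 = 6.791 → use 7 bolts.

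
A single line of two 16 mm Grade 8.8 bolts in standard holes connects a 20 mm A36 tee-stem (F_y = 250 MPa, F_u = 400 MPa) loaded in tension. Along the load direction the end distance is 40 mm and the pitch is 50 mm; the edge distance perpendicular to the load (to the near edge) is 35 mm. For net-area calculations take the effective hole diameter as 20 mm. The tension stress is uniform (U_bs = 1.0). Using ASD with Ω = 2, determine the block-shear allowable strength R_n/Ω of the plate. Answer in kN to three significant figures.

235 kN

Shear plane L_v = 40 + 1·50 = 90 mm; A_gv = 90 × 20 = 1800 mm².
A_nv = (90 − 1.5·20) × 20 = 1200 mm².
A_nt = (35 − 0.5·20) × 20 = 500 mm².
0.6 F_u A_nv = 288 kN; 0.6 F_y A_gv = 270 kN → shear yielding governs the shear term.
R_n = 270 + 1.0 × 400 × 500 / 1000 = 470 kN.
Allowable strength R_n/Ω = 470 / 2 = 235 kN.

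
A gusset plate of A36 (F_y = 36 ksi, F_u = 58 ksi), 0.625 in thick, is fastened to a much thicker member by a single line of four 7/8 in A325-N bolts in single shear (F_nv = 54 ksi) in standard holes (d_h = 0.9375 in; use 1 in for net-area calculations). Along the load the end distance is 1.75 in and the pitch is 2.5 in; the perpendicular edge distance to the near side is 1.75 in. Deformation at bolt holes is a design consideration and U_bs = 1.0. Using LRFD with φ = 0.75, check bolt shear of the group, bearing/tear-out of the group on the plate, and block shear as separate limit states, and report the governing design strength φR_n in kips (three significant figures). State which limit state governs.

Bolt shear: A_b = π·0.875²/4 = 0.6013 in²; R_n = 54 × 0.6013 × 4 × 1 = 129.9 kips → 0.75 × 129.9 = 97.4 kips.
Bearing: edge l_c = 1.281, r_n = 55.73 kips; interior l_c = 1.562, r_n = 67.97 kips; R_n = 55.73 + 3·67.97 = 259.6 kips → 195 kips.
Block shear: A_gv = 5.781, A_nv = 3.594, A_nt = 0.7812 in²; R_n = min(0.6F_uA_nv, 0.6F_yA_gv) + U_bs·F_u·A_nt = 170.2 kips → 128 kips.
Bolt shear governs: 97.4 kips.

97.4 kips (bolt shear governs)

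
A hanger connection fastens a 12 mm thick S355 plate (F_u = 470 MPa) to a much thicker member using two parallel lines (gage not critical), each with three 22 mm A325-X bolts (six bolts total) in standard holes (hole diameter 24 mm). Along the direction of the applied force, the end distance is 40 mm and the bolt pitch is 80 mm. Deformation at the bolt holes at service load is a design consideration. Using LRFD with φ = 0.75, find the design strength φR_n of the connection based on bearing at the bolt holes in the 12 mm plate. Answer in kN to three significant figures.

Per bolt r_n = 1.2 l_c t F_u ≤ 2.4 d t F_u; upper limit = 2.4 × 22 × 12 × 470 / 1000 = 297.8 kN.
Edge bolt: l_c = 40 − 24/2 = 28 mm → 1.2 × 28 × 12 × 470 / 1000 = 189.5 → r_n = 189.5 kN.
Interior bolts: l_c = 80 − 24 = 56 mm → 1.2 × 56 × 12 × 470 / 1000 = 379 → r_n = 297.8 kN.
R_n = 2 × 189.5 + 4 × 297.8 = 1570 kN.
Design strength φR_n = 0.75 × 1570 = 1180 kN.

1180 kN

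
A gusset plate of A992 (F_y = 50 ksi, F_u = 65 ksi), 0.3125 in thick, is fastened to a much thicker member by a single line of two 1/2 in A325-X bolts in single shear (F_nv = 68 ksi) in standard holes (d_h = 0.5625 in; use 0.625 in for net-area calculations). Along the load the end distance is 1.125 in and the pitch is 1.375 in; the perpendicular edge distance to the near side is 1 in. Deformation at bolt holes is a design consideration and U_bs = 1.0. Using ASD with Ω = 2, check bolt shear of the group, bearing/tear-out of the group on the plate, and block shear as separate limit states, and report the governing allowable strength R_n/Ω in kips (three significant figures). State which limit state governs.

13.4 kips (bolt shear governs)

Bolt shear: A_b = π·0.5²/4 = 0.1963 in²; R_n = 68 × 0.1963 × 2 × 1 = 26.7 kips → 26.7 / 2 = 13.4 kips.
Bearing: edge l_c = 0.8438, r_n = 20.57 kips; interior l_c = 0.8125, r_n = 19.8 kips; R_n = 20.57 + 1·19.8 = 40.37 kips → 20.2 kips.
Block shear: A_gv = 0.7812, A_nv = 0.4883, A_nt = 0.2148 in²; R_n = min(0.6F_uA_nv, 0.6F_yA_gv) + U_bs·F_u·A_nt = 33.01 kips → 16.5 kips.
Bolt shear governs: 13.4 kips.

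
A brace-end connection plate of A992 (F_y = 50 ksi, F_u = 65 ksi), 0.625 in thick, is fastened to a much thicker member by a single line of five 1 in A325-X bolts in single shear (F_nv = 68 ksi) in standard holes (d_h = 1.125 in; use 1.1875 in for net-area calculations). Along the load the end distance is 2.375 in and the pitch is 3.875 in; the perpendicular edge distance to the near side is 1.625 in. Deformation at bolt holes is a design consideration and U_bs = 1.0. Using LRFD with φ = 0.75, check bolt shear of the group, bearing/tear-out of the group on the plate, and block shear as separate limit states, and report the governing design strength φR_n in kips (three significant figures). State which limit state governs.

200 kips (bolt shear governs)

Bolt shear: A_b = π·1²/4 = 0.7854 in²; R_n = 68 × 0.7854 × 5 × 1 = 267 kips → 0.75 × 267 = 200 kips.
Bearing: edge l_c = 1.812, r_n = 88.36 kips; interior l_c = 2.75, r_n = 97.5 kips; R_n = 88.36 + 4·97.5 = 478.4 kips → 359 kips.
Block shear: A_gv = 11.17, A_nv = 7.832, A_nt = 0.6445 in²; R_n = min(0.6F_uA_nv, 0.6F_yA_gv) + U_bs·F_u·A_nt = 347.3 kips → 261 kips.
Bolt shear governs: 200 kips.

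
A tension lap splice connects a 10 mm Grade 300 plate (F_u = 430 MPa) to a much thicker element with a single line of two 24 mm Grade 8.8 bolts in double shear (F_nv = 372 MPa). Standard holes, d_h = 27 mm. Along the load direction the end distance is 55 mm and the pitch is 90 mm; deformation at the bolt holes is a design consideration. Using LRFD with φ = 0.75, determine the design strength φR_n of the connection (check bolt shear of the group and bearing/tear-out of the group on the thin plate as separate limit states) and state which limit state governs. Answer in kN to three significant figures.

346 kN (bearing governs)

Bolt shear: A_b = π·24²/4 = 452.4 mm²; R_n = 372 × 452.4 × 2 × 2 / 1000 = 673.2 kN → 0.75 × 673.2 = 505 kN.
Bearing (1.2 l_c t F_u ≤ 2.4 d t F_u): upper limit = 2.4·24·10·430 / 1000 = 247.7 kN.
  Edge l_c = 55 − 27/2 = 41.5 → r_n = 214.1 kN; interior l_c = 90 − 27 = 63 → r_n = 247.7 kN.
  R_n,bearing = 1·214.1 + 1·247.7 = 461.8 kN → 0.75 × 461.8 = 346 kN.
Bearing governs: 346 kN.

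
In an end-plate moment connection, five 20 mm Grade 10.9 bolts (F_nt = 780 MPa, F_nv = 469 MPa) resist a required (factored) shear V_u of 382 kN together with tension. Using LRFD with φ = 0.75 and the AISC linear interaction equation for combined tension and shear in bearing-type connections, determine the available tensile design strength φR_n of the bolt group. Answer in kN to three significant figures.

A_b = π·20²/4 = 314.2 mm²; f_rv = 382 × 1000 / (5 × 314.2) = 243.2 MPa.
F'_nt = 1.3 F_nt − (F_nt / φF_nv) f_rv = 1.3·780 − (780/(0.75·469))·243.2 = 474.7 MPa, capped at F_nt → F'_nt = 474.7 MPa.
R_n = F'_nt · A_b · n = 474.7 × 314.2 × 5 / 1000 = 745.7 kN.
Design strength φR_n = 0.75 × 745.7 = 559 kN.

559 kN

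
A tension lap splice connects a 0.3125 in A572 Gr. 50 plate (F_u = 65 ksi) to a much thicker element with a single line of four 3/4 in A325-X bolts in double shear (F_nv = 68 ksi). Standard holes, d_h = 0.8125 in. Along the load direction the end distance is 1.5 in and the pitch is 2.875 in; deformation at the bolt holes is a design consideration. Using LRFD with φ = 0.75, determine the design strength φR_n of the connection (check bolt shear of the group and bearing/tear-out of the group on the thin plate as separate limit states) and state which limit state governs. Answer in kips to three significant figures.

102 kips (bearing governs)

Bolt shear: A_b = π·0.75²/4 = 0.4418 in²; R_n = 68 × 0.4418 × 4 × 2 = 240.3 kips → 0.75 × 240.3 = 180 kips.
Bearing (1.2 l_c t F_u ≤ 2.4 d t F_u): upper limit = 2.4·0.75·0.3125·65 = 36.56 kips.
  Edge l_c = 1.5 − 0.8125/2 = 1.094 → r_n = 26.66 kips; interior l_c = 2.875 − 0.8125 = 2.062 → r_n = 36.56 kips.
  R_n,bearing = 1·26.66 + 3·36.56 = 136.3 kips → 0.75 × 136.3 = 102 kips.
Bearing governs: 102 kips.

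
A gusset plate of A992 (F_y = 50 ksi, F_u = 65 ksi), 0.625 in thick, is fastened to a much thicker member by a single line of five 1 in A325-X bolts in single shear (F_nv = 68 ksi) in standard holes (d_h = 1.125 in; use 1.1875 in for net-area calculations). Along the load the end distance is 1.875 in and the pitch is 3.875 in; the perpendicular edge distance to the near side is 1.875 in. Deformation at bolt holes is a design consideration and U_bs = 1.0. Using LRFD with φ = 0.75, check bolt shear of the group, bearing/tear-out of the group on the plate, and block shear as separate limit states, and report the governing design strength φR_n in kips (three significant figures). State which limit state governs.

200 kips (bolt shear governs)

Bolt shear: A_b = π·1²/4 = 0.7854 in²; R_n = 68 × 0.7854 × 5 × 1 = 267 kips → 0.75 × 267 = 200 kips.
Bearing: edge l_c = 1.312, r_n = 63.98 kips; interior l_c = 2.75, r_n = 97.5 kips; R_n = 63.98 + 4·97.5 = 454 kips → 340 kips.
Block shear: A_gv = 10.86, A_nv = 7.52, A_nt = 0.8008 in²; R_n = min(0.6F_uA_nv, 0.6F_yA_gv) + U_bs·F_u·A_nt = 345.3 kips → 259 kips.
Bolt shear governs: 200 kips.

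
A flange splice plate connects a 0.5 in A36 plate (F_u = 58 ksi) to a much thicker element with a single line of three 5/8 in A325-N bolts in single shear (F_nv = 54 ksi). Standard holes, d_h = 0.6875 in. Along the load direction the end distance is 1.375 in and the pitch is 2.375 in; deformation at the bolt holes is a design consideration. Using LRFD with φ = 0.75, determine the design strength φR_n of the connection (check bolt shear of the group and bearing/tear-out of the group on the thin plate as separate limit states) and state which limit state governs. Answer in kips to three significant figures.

37.3 kips (bolt shear governs)

Bolt shear: A_b = π·0.625²/4 = 0.3068 in²; R_n = 54 × 0.3068 × 3 × 1 = 49.7 kips → 0.75 × 49.7 = 37.3 kips.
Bearing (1.2 l_c t F_u ≤ 2.4 d t F_u): upper limit = 2.4·0.625·0.5·58 = 43.5 kips.
  Edge l_c = 1.375 − 0.6875/2 = 1.031 → r_n = 35.89 kips; interior l_c = 2.375 − 0.6875 = 1.688 → r_n = 43.5 kips.
  R_n,bearing = 1·35.89 + 2·43.5 = 122.9 kips → 0.75 × 122.9 = 92.2 kips.
Bolt shear governs: 37.3 kips.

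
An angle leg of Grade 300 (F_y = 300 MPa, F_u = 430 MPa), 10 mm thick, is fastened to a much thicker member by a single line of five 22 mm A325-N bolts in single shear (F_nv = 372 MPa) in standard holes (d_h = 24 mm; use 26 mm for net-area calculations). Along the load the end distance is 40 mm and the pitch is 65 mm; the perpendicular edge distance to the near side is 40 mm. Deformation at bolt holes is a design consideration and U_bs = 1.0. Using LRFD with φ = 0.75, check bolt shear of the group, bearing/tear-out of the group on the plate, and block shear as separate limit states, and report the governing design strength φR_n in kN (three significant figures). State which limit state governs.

441 kN (block shear governs)

Bolt shear: A_b = π·22²/4 = 380.1 mm²; R_n = 372 × 380.1 × 5 × 1 / 1000 = 707 kN → 0.75 × 707 = 530 kN.
Bearing: edge l_c = 28, r_n = 144.5 kN; interior l_c = 41, r_n = 211.6 kN; R_n = 144.5 + 4·211.6 = 990.7 kN → 743 kN.
Block shear: A_gv = 3000, A_nv = 1830, A_nt = 270 mm²; R_n = min(0.6F_uA_nv, 0.6F_yA_gv) + U_bs·F_u·A_nt = 588.2 kN → 441 kN.
Block shear governs: 441 kN.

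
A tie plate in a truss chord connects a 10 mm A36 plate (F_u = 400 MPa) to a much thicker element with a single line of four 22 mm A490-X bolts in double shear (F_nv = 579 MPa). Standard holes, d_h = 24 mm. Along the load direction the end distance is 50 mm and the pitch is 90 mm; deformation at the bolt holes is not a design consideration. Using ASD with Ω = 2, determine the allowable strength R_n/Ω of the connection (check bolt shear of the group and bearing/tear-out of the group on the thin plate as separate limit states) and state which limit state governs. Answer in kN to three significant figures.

510 kN (bearing governs)

Bolt shear: A_b = π·22²/4 = 380.1 mm²; R_n = 579 × 380.1 × 4 × 2 / 1000 = 1761 kN → 1761 / 2 = 880 kN.
Bearing (1.5 l_c t F_u ≤ 3.0 d t F_u): upper limit = 3.0·22·10·400 / 1000 = 264 kN.
  Edge l_c = 50 − 24/2 = 38 → r_n = 228 kN; interior l_c = 90 − 24 = 66 → r_n = 264 kN.
  R_n,bearing = 1·228 + 3·264 = 1020 kN → 1020 / 2 = 510 kN.
Bearing governs: 510 kN.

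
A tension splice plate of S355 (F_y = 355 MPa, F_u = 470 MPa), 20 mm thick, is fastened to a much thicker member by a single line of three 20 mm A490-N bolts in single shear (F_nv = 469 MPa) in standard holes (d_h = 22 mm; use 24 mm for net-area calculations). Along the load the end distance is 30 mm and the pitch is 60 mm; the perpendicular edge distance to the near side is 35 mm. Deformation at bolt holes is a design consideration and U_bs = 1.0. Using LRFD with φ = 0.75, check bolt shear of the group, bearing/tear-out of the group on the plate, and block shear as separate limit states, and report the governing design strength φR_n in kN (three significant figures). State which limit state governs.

332 kN (bolt shear governs)

Bolt shear: A_b = π·20²/4 = 314.2 mm²; R_n = 469 × 314.2 × 3 × 1 / 1000 = 442 kN → 0.75 × 442 = 332 kN.
Bearing: edge l_c = 19, r_n = 214.3 kN; interior l_c = 38, r_n = 428.6 kN; R_n = 214.3 + 2·428.6 = 1072 kN → 804 kN.
Block shear: A_gv = 3000, A_nv = 1800, A_nt = 460 mm²; R_n = min(0.6F_uA_nv, 0.6F_yA_gv) + U_bs·F_u·A_nt = 723.8 kN → 543 kN.
Bolt shear governs: 332 kN.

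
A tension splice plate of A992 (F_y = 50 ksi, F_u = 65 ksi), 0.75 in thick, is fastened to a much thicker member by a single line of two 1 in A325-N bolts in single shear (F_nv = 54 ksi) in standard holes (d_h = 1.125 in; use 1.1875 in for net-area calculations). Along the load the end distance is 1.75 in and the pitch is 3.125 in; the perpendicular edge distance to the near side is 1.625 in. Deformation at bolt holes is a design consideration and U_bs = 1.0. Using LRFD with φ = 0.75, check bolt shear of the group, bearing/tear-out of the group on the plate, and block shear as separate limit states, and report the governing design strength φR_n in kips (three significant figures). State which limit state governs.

63.6 kips (bolt shear governs)

Bolt shear: A_b = π·1²/4 = 0.7854 in²; R_n = 54 × 0.7854 × 2 × 1 = 84.82 kips → 0.75 × 84.82 = 63.6 kips.
Bearing: edge l_c = 1.188, r_n = 69.47 kips; interior l_c = 2, r_n = 117 kips; R_n = 69.47 + 1·117 = 186.5 kips → 140 kips.
Block shear: A_gv = 3.656, A_nv = 2.32, A_nt = 0.7734 in²; R_n = min(0.6F_uA_nv, 0.6F_yA_gv) + U_bs·F_u·A_nt = 140.8 kips → 106 kips.
Bolt shear governs: 63.6 kips.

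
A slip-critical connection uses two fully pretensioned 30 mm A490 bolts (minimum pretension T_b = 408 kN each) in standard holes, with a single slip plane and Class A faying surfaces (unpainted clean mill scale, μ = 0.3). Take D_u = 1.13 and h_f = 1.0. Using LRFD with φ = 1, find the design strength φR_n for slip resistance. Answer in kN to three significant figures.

277 kN

R_n = μ · D_u · h_f · T_b · n_s · n_b = 0.3 × 1.13 × 1.0 × 408 × 1 × 2 = 276.6 kN.
Design strength φR_n = 1 × 276.6 = 277 kN.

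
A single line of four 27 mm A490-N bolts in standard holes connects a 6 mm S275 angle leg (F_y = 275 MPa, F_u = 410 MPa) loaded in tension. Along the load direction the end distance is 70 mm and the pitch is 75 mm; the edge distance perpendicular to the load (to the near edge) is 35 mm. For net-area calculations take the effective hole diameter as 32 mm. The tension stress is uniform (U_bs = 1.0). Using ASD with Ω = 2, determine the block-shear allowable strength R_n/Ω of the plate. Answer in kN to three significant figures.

158 kN

Shear plane L_v = 70 + 3·75 = 295 mm; A_gv = 295 × 6 = 1770 mm².
A_nv = (295 − 3.5·32) × 6 = 1098 mm².
A_nt = (35 − 0.5·32) × 6 = 114 mm².
0.6 F_u A_nv = 270.1 kN; 0.6 F_y A_gv = 292.1 kN → shear rupture governs the shear term.
R_n = 270.1 + 1.0 × 410 × 114 / 1000 = 316.8 kN.
Allowable strength R_n/Ω = 316.8 / 2 = 158 kN.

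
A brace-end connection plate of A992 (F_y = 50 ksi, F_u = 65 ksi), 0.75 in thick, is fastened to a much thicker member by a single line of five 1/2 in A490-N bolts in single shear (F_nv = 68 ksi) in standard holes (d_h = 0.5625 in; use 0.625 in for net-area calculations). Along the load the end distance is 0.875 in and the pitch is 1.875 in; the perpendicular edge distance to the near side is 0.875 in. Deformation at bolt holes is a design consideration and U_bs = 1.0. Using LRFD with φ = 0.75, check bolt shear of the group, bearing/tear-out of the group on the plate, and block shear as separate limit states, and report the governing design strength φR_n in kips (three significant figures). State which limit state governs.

Bolt shear: A_b = π·0.5²/4 = 0.1963 in²; R_n = 68 × 0.1963 × 5 × 1 = 66.76 kips → 0.75 × 66.76 = 50.1 kips.
Bearing: edge l_c = 0.5938, r_n = 34.73 kips; interior l_c = 1.312, r_n = 58.5 kips; R_n = 34.73 + 4·58.5 = 268.7 kips → 202 kips.
Block shear: A_gv = 6.281, A_nv = 4.172, A_nt = 0.4219 in²; R_n = min(0.6F_uA_nv, 0.6F_yA_gv) + U_bs·F_u·A_nt = 190.1 kips → 143 kips.
Bolt shear governs: 50.1 kips.

50.1 kips (bolt shear governs)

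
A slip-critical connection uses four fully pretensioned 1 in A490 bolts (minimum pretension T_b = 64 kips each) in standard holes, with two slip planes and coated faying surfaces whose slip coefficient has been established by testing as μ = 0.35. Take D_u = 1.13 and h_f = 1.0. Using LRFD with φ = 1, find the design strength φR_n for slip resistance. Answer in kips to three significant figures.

R_n = μ · D_u · h_f · T_b · n_s · n_b = 0.35 × 1.13 × 1.0 × 64 × 2 × 4 = 202.5 kips.
Design strength φR_n = 1 × 202.5 = 202 kips.

202 kips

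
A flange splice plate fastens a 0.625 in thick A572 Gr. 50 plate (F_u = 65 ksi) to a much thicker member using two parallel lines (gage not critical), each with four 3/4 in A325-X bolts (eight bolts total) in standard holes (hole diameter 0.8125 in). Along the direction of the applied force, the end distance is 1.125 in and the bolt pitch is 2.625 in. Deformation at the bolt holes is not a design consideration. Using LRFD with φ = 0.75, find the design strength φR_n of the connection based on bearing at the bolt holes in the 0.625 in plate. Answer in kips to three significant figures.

477 kips

Per bolt r_n = 1.5 l_c t F_u ≤ 3.0 d t F_u; upper limit = 3.0 × 0.75 × 0.625 × 65 = 91.41 kips.
Edge bolt: l_c = 1.125 − 0.8125/2 = 0.7188 in → 1.5 × 0.7188 × 0.625 × 65 = 43.8 → r_n = 43.8 kips.
Interior bolts: l_c = 2.625 − 0.8125 = 1.812 in → 1.5 × 1.812 × 0.625 × 65 = 110.4 → r_n = 91.41 kips.
R_n = 2 × 43.8 + 6 × 91.41 = 636 kips.
Design strength φR_n = 0.75 × 636 = 477 kips.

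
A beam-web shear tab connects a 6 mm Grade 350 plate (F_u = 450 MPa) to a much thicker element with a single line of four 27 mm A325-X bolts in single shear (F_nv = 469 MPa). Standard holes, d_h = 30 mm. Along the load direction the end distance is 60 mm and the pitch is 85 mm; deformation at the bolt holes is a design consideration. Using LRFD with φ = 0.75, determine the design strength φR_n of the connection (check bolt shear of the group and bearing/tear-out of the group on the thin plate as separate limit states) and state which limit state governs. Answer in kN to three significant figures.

503 kN (bearing governs)

Bolt shear: A_b = π·27²/4 = 572.6 mm²; R_n = 469 × 572.6 × 4 × 1 / 1000 = 1074 kN → 0.75 × 1074 = 806 kN.
Bearing (1.2 l_c t F_u ≤ 2.4 d t F_u): upper limit = 2.4·27·6·450 / 1000 = 175 kN.
  Edge l_c = 60 − 30/2 = 45 → r_n = 145.8 kN; interior l_c = 85 − 30 = 55 → r_n = 175 kN.
  R_n,bearing = 1·145.8 + 3·175 = 670.7 kN → 0.75 × 670.7 = 503 kN.
Bearing governs: 503 kN.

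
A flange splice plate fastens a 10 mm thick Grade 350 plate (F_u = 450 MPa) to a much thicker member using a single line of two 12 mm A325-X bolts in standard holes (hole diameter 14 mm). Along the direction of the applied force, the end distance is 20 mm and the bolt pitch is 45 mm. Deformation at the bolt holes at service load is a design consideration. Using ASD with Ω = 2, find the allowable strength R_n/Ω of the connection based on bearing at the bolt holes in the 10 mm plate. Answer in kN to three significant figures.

99.9 kN

Per bolt r_n = 1.2 l_c t F_u ≤ 2.4 d t F_u; upper limit = 2.4 × 12 × 10 × 450 / 1000 = 129.6 kN.
Edge bolt: l_c = 20 − 14/2 = 13 mm → 1.2 × 13 × 10 × 450 / 1000 = 70.2 → r_n = 70.2 kN.
Interior bolts: l_c = 45 − 14 = 31 mm → 1.2 × 31 × 10 × 450 / 1000 = 167.4 → r_n = 129.6 kN.
R_n = 1 × 70.2 + 1 × 129.6 = 199.8 kN.
Allowable strength R_n/Ω = 199.8 / 2 = 99.9 kN.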